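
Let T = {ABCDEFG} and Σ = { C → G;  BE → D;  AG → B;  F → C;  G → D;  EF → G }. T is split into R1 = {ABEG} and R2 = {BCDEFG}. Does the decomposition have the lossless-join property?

Common attributes: R1 ∩ R2 = {BEG}.
Closure of {BEG}: BE → D applies, adding D. So (BEG)⁺ = {BDEG}.
The closure contains neither all of R1 = {ABEG} nor all of R2 = {BCDEFG}, so the common attributes are not a superkey of either fragment. The join is lossy.

No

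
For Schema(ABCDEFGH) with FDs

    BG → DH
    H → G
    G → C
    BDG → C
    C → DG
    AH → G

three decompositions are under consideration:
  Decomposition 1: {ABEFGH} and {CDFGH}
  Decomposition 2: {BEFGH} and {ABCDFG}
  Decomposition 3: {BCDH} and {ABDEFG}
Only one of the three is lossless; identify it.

Decomposition 1: common = {FGH}, closure = {CDFGH} → lossless.
Decomposition 2: common = {BFG}, closure = {BCDFGH} → lossy.
Decomposition 3: common = {BD}, closure = {BD} → lossy.

Decomposition 1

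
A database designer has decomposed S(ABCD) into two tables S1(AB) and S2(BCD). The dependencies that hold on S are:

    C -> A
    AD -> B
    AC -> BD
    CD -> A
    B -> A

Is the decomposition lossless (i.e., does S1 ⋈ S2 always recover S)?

Common attributes: S1 ∩ S2 = {B}.
Closure of {B}: B → A applies, adding A. So (B)⁺ = {AB}.
This closure contains every attribute of S1, so S1 ∩ S2 → S1. The join is lossless.

Yes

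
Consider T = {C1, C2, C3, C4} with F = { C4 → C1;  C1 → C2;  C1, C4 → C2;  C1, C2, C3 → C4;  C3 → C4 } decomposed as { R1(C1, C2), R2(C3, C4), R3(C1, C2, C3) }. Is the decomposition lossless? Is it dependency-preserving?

lossless but not dependency-preserving

Lossless test (chase): Rows 2 and 3 agree on C3; apply C3→C4 and equate their C4 entries. Rows 2 and 3 agree on C4; apply C4→C1 and equate their C1 entries. Rows 1 and 2 agree on C1; apply C1→C2 and equate their C2 entries. Row 2 is now all distinguished symbols — the join is lossless.
Dependency preservation: the restricted closure of {C4} across the fragments never reaches {C1}, so C4 → C1 cannot be enforced without a join — not preserved.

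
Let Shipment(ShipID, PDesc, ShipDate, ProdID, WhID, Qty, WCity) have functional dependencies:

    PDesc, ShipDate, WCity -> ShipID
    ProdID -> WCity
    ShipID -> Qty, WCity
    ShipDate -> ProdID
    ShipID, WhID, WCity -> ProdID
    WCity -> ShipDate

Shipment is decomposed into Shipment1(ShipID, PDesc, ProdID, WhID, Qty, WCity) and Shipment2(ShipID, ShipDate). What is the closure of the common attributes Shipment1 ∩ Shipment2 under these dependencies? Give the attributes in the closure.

ShipID, ShipDate, ProdID, Qty, WCity

Shipment1 ∩ Shipment2 = {ShipID}.
ShipID → Qty, WCity applies, adding Qty, WCity
WCity → ShipDate applies, adding ShipDate
ShipDate → ProdID applies, adding ProdID
Closure: {ShipID, ShipDate, ProdID, Qty, WCity}.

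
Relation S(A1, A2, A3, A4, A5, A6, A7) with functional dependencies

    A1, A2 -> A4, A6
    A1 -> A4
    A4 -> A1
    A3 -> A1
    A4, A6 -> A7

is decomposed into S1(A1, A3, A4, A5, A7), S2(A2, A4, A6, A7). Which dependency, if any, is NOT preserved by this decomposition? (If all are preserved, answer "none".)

none

A1, A2 → A4, A6: restricted closure across fragments reaches A4, A6.
A1 → A4 lies within S1.
A4 → A1 lies within S1.
A3 → A1 lies within S1.
A4, A6 → A7 lies within S2.
Every dependency is enforceable on the fragments, so the decomposition is dependency-preserving.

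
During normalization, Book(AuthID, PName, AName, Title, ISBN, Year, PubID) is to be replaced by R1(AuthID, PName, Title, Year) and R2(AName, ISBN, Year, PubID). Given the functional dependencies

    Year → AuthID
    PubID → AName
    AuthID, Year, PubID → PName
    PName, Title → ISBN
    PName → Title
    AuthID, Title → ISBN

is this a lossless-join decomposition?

No

Common attributes: R1 ∩ R2 = {Year}.
Closure of {Year}: Year → AuthID applies, adding AuthID. So (Year)⁺ = {AuthID, Year}.
The closure contains neither all of R1 = {AuthID, PName, Title, Year} nor all of R2 = {AName, ISBN, Year, PubID}, so the common attributes are not a superkey of either fragment. The join is lossy.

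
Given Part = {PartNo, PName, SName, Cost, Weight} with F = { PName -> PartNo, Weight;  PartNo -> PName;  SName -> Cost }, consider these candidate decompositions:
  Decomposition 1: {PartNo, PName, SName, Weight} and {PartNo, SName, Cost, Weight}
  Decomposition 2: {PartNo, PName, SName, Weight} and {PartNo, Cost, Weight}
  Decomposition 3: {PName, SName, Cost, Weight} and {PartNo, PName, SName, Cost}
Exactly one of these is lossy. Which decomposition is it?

Decomposition 2

Decomposition 1: common = {PartNo, SName, Weight}, closure = {PartNo, PName, SName, Cost, Weight} → lossless.
Decomposition 2: common = {PartNo, Weight}, closure = {PartNo, PName, Weight} → lossy.
Decomposition 3: common = {PName, SName, Cost}, closure = {PartNo, PName, SName, Cost, Weight} → lossless.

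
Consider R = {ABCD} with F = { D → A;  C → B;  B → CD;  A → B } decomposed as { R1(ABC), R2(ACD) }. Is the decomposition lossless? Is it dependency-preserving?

Lossless test: (AC)⁺ = {ABCD}, which contains all of one fragment — lossless.
Dependency preservation: B → CD is not contained in any single fragment, but the restricted closure of its left-hand side across the fragments still reaches the right-hand side; the remaining FDs each lie inside some fragment. All dependencies are preserved.

lossless and dependency-preserving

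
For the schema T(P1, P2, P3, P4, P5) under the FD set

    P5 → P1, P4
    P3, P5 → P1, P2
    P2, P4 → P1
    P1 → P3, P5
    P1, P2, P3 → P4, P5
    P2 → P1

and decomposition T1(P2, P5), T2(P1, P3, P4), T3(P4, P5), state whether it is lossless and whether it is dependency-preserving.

lossy and not dependency-preserving

Lossless test (chase): Rows 1 and 3 agree on P5; apply P5→P1, P4 and equate their P1, P4 entries. Rows 1 and 3 agree on P1; apply P1→P3, P5 and equate their P3, P5 entries. Rows 1 and 3 agree on P3, P5; apply P3, P5→P1, P2 and equate their P1, P2 entries. No row becomes fully distinguished — the join is lossy.
Dependency preservation: the restricted closure of {P5} across the fragments never reaches {P1, P4}, so P5 → P1, P4 cannot be enforced without a join — not preserved.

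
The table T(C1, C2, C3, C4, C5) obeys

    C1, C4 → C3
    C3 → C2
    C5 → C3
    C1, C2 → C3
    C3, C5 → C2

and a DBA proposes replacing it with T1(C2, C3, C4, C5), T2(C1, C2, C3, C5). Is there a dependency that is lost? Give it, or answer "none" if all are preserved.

C1, C4 → C3

Check C1, C4 → C3: no single fragment contains all of {C1, C3, C4}, and the restricted closure of {C1, C4} across the fragments never reaches {C3}.
C3 → C2 is preserved.
C5 → C3 is preserved.
C1, C2 → C3 is preserved.
C3, C5 → C2 is preserved.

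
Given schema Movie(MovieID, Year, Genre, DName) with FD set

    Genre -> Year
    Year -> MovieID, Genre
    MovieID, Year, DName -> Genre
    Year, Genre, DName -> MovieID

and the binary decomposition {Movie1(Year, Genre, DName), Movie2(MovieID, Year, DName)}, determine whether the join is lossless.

Yes

Common attributes: Movie1 ∩ Movie2 = {Year, DName}.
Closure of {Year, DName}: Year → MovieID, Genre applies, adding MovieID, Genre. So (Year, DName)⁺ = {MovieID, Year, Genre, DName}.
This closure contains every attribute of Movie1, so Movie1 ∩ Movie2 → Movie1. The join is lossless.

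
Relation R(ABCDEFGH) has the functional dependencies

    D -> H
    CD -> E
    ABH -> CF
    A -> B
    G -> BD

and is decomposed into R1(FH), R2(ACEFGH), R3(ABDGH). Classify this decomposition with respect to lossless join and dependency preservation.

Lossless test (chase): Rows 2 and 3 agree on A; apply A→B and equate their B entries. Rows 2 and 3 agree on G; apply G→BD and equate their BD entries. Rows 2 and 3 agree on ABH; apply ABH→CF and equate their CF entries. Rows 2 and 3 agree on CD; apply CD→E and equate their E entries. Row 2 is now all distinguished symbols — the join is lossless.
Dependency preservation: the restricted closure of {CD} across the fragments never reaches {E}, so CD → E cannot be enforced without a join — not preserved.

lossless but not dependency-preserving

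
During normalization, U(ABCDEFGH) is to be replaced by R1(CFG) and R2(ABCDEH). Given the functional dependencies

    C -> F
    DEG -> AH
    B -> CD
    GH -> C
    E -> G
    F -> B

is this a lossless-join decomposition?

No

Common attributes: R1 ∩ R2 = {C}.
Closure of {C}: C → F applies, adding F; F → B applies, adding B; B → CD applies, adding D. So (C)⁺ = {BCDF}.
The closure contains neither all of R1 = {CFG} nor all of R2 = {ABCDEH}, so the common attributes are not a superkey of either fragment. The join is lossy.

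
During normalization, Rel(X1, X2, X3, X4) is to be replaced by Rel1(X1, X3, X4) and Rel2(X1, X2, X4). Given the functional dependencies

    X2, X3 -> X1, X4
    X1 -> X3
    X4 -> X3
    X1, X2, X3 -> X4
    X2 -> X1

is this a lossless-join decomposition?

Common attributes: Rel1 ∩ Rel2 = {X1, X4}.
Closure of {X1, X4}: X1 → X3 applies, adding X3. So (X1, X4)⁺ = {X1, X3, X4}.
This closure contains every attribute of Rel1, so Rel1 ∩ Rel2 → Rel1. The join is lossless.

Yes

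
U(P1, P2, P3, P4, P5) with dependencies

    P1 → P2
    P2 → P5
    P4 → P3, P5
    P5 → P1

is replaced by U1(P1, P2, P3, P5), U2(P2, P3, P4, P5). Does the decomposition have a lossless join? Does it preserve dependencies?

Lossless test: (P2, P3, P5)⁺ = {P1, P2, P3, P5}, which contains all of one fragment — lossless.
Dependency preservation: every FD's attributes lie within a single fragment, so each can be enforced locally — preserved.

lossless and dependency-preserving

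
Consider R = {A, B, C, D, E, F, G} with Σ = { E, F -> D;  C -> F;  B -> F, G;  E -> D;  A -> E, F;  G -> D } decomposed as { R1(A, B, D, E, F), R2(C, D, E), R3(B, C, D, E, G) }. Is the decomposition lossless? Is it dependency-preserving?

Lossless test (chase): Rows 2 and 3 agree on C; apply C→F and equate their F entries. Rows 1 and 3 agree on B; apply B→F, G and equate their F, G entries. No row becomes fully distinguished — the join is lossy.
Dependency preservation: the restricted closure of {C} across the fragments never reaches {F}, so C → F cannot be enforced without a join — not preserved.

lossy and not dependency-preserving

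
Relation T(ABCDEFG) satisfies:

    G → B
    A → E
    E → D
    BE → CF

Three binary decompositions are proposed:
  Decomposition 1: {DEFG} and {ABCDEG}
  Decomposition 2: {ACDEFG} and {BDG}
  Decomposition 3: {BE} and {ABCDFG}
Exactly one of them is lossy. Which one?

Decomposition 1: common = {DEG}, closure = {BCDEFG} → lossless.
Decomposition 2: common = {DG}, closure = {BDG} → lossless.
Decomposition 3: common = {B}, closure = {B} → lossy.

Decomposition 3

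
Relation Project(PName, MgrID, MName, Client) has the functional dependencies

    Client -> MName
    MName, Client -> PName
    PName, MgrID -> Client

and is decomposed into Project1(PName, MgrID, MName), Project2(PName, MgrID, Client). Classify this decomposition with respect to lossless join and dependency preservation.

lossless but not dependency-preserving

Lossless test: (PName, MgrID)⁺ = {PName, MgrID, MName, Client}, which contains all of one fragment — lossless.
Dependency preservation: the restricted closure of {Client} across the fragments never reaches {MName}, so Client → MName cannot be enforced without a join — not preserved.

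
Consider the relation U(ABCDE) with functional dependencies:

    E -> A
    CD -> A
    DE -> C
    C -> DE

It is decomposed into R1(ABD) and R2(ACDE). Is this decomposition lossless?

No

Common attributes: R1 ∩ R2 = {AD}.
No dependency enlarges {AD}, so (AD)⁺ = {AD}.
The closure contains neither all of R1 = {ABD} nor all of R2 = {ACDE}, so the common attributes are not a superkey of either fragment. The join is lossy.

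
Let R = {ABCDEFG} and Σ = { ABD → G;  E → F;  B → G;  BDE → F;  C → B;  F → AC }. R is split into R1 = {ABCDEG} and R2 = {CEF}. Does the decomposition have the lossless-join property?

Common attributes: R1 ∩ R2 = {CE}.
Closure of {CE}: E → F applies, adding F; C → B applies, adding B; F → AC applies, adding A; B → G applies, adding G. So (CE)⁺ = {ABCEFG}.
This closure contains every attribute of R2, so R1 ∩ R2 → R2. The join is lossless.

Yes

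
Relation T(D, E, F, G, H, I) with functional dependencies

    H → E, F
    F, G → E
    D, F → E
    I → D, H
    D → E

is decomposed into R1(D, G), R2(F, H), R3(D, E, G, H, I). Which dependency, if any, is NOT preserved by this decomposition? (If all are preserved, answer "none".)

F, G → E

Check F, G → E: no single fragment contains all of {E, F, G}, and the restricted closure of {F, G} across the fragments never reaches {E}.
H → E, F is preserved.
D, F → E is preserved.
I → D, H is preserved.
D → E is preserved.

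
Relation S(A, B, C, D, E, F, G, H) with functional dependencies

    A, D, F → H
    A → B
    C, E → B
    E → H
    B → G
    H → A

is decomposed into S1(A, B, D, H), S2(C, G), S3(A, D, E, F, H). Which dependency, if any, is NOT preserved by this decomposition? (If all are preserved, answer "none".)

Check B → G: no single fragment contains all of {B, G}, and the restricted closure of {B} across the fragments never reaches {G}.
A, D, F → H is preserved.
A → B is preserved.
C, E → B is preserved.
E → H is preserved.
H → A is preserved.

B → G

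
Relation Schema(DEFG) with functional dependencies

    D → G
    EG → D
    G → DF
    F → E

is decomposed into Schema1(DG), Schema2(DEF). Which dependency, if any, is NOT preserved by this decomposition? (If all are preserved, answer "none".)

D → G lies within Schema1.
EG → D: restricted closure across fragments reaches D.
G → DF: restricted closure across fragments reaches DF.
F → E lies within Schema2.
Every dependency is enforceable on the fragments, so the decomposition is dependency-preserving.

none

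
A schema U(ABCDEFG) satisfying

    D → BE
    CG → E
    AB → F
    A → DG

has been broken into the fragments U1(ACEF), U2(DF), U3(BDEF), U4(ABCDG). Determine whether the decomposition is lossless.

Yes

Chase test. Columns are ABCDEFG; row i has aⱼ where attribute j ∈ Ui, else bᵢⱼ.
Initial tableau (one row per fragment):
  row 1: a1 b12 a3 b14 a5 a6 b17
  row 2: b21 b22 b23 a4 b25 a6 b27
  row 3: b31 a2 b33 a4 a5 a6 b37
  row 4: a1 a2 a3 a4 b45 b46 a7
Rows 2 and 3 agree on D; apply D→BE and equate their BE entries.
Rows 2 and 4 agree on D; apply D→BE and equate their BE entries.
Rows 1 and 4 agree on A; apply A→DG and equate their DG entries.
Rows 1 and 2 agree on D; apply D→BE and equate their BE entries.
Rows 1 and 4 agree on AB; apply AB→F and equate their F entries.
Row 1 is now all distinguished symbols — the join is lossless.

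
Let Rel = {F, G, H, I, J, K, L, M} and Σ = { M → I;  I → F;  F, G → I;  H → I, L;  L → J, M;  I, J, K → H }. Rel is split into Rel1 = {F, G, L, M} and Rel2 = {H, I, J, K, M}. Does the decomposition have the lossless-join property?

No

Common attributes: Rel1 ∩ Rel2 = {M}.
Closure of {M}: M → I applies, adding I; I → F applies, adding F. So (M)⁺ = {F, I, M}.
The closure contains neither all of Rel1 = {F, G, L, M} nor all of Rel2 = {H, I, J, K, M}, so the common attributes are not a superkey of either fragment. The join is lossy.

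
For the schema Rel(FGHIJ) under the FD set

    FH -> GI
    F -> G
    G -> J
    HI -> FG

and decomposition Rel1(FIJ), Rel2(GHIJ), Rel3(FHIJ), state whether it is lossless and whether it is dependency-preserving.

Lossless test (chase): Rows 1 and 3 agree on F; apply F→G and equate their G entries. Rows 2 and 3 agree on HI; apply HI→FG and equate their FG entries. Row 2 is now all distinguished symbols — the join is lossless.
Dependency preservation: the restricted closure of {F} across the fragments never reaches {G}, so F → G cannot be enforced without a join — not preserved.

lossless but not dependency-preserving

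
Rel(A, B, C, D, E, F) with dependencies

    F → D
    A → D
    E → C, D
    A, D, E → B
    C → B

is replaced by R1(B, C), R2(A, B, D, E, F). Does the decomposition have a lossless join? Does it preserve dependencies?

lossy and not dependency-preserving

Lossless test: (B)⁺ = {B}, which is a superkey of neither fragment — lossy.
Dependency preservation: the restricted closure of {E} across the fragments never reaches {C, D}, so E → C, D cannot be enforced without a join — not preserved.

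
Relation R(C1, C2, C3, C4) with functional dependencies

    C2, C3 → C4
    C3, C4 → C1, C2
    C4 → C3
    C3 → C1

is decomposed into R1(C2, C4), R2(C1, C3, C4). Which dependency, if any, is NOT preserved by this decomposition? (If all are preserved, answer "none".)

Check C2, C3 → C4: no single fragment contains all of {C2, C3, C4}, and the restricted closure of {C2, C3} across the fragments never reaches {C4}.
C3, C4 → C1, C2 is preserved.
C4 → C3 is preserved.
C3 → C1 is preserved.

C2, C3 → C4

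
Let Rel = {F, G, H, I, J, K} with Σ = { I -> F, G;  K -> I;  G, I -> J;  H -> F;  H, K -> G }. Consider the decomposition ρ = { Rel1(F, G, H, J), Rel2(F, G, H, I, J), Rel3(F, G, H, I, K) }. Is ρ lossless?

Chase test. Columns are F, G, H, I, J, K; row i has aⱼ where attribute j ∈ Reli, else bᵢⱼ.
Initial tableau (one row per fragment):
  row 1: a1 a2 a3 b14 a5 b16
  row 2: a1 a2 a3 a4 a5 b26
  row 3: a1 a2 a3 a4 b35 a6
Rows 2 and 3 agree on G, I; apply G, I→J and equate their J entries.
Row 3 is now all distinguished symbols — the join is lossless.

Yes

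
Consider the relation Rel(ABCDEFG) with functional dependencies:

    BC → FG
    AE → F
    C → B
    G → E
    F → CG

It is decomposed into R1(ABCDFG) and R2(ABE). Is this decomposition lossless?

No

Common attributes: R1 ∩ R2 = {AB}.
No dependency enlarges {AB}, so (AB)⁺ = {AB}.
The closure contains neither all of R1 = {ABCDFG} nor all of R2 = {ABE}, so the common attributes are not a superkey of either fragment. The join is lossy.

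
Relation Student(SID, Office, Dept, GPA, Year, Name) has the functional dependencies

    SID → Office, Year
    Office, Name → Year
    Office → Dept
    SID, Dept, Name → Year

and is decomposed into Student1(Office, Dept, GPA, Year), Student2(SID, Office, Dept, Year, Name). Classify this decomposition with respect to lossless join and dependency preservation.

lossy but dependency-preserving

Lossless test: (Office, Dept, Year)⁺ = {Office, Dept, Year}, which is a superkey of neither fragment — lossy.
Dependency preservation: every FD's attributes lie within a single fragment, so each can be enforced locally — preserved.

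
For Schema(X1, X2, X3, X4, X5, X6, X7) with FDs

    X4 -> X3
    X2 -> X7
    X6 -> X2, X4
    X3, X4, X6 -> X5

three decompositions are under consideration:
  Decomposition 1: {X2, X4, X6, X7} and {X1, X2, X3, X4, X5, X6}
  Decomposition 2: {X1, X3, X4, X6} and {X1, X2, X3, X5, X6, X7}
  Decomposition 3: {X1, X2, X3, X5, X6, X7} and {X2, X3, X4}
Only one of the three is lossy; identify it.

Decomposition 3

Decomposition 1: common = {X2, X4, X6}, closure = {X2, X3, X4, X5, X6, X7} → lossless.
Decomposition 2: common = {X1, X3, X6}, closure = {X1, X2, X3, X4, X5, X6, X7} → lossless.
Decomposition 3: common = {X2, X3}, closure = {X2, X3, X7} → lossy.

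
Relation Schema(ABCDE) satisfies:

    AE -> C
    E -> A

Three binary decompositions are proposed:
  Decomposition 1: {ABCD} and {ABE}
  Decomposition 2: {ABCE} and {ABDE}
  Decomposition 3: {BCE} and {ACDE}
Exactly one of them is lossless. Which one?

Decomposition 2

Decomposition 1: common = {AB}, closure = {AB} → lossy.
Decomposition 2: common = {ABE}, closure = {ABCE} → lossless.
Decomposition 3: common = {CE}, closure = {ACE} → lossy.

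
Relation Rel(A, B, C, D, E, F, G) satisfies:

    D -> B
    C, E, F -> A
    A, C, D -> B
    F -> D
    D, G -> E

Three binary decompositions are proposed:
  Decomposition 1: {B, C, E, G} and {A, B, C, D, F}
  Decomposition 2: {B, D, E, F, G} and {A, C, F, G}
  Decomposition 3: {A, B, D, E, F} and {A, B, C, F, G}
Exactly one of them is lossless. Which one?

Decomposition 2

Decomposition 1: common = {B, C}, closure = {B, C} → lossy.
Decomposition 2: common = {F, G}, closure = {B, D, E, F, G} → lossless.
Decomposition 3: common = {A, B, F}, closure = {A, B, D, F} → lossy.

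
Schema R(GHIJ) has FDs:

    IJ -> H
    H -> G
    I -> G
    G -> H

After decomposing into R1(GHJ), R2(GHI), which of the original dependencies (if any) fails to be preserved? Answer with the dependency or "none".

IJ → H: restricted closure across fragments reaches H.
H → G lies within R1.
I → G lies within R2.
G → H lies within R1.
Every dependency is enforceable on the fragments, so the decomposition is dependency-preserving.

none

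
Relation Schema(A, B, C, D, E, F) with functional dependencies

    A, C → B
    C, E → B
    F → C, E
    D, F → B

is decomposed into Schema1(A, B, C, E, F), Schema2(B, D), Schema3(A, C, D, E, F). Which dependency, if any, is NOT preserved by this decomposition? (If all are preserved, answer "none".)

A, C → B lies within Schema1.
C, E → B lies within Schema1.
F → C, E lies within Schema1.
D, F → B: restricted closure across fragments reaches B.
Every dependency is enforceable on the fragments, so the decomposition is dependency-preserving.

none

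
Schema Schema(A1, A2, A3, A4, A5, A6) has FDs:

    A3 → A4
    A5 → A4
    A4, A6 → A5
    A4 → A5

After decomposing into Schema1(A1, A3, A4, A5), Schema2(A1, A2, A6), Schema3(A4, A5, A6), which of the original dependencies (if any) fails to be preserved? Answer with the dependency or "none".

none

A3 → A4 lies within Schema1.
A5 → A4 lies within Schema1.
A4, A6 → A5 lies within Schema3.
A4 → A5 lies within Schema1.
Every dependency is enforceable on the fragments, so the decomposition is dependency-preserving.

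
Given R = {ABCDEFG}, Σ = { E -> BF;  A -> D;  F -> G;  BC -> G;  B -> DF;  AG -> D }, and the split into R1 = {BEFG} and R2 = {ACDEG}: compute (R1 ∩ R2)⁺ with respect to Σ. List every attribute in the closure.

BDEFG

R1 ∩ R2 = {EG}.
E → BF applies, adding BF
B → DF applies, adding D
Closure: {BDEFG}.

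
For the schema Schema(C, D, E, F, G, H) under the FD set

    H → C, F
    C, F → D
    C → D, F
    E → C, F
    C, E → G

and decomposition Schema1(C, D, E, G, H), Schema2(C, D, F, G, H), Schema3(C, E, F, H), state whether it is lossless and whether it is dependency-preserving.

Lossless test (chase): Rows 1 and 2 agree on H; apply H→C, F and equate their C, F entries. Rows 1 and 3 agree on C, F; apply C, F→D and equate their D entries. Rows 1 and 3 agree on C, E; apply C, E→G and equate their G entries. Row 1 is now all distinguished symbols — the join is lossless.
Dependency preservation: every FD's attributes lie within a single fragment, so each can be enforced locally — preserved.

lossless and dependency-preserving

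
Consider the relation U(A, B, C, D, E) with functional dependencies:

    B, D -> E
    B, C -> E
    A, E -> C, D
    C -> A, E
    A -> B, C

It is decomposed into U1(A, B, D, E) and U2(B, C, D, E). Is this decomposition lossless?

No

Common attributes: U1 ∩ U2 = {B, D, E}.
No dependency enlarges {B, D, E}, so (B, D, E)⁺ = {B, D, E}.
The closure contains neither all of U1 = {A, B, D, E} nor all of U2 = {B, C, D, E}, so the common attributes are not a superkey of either fragment. The join is lossy.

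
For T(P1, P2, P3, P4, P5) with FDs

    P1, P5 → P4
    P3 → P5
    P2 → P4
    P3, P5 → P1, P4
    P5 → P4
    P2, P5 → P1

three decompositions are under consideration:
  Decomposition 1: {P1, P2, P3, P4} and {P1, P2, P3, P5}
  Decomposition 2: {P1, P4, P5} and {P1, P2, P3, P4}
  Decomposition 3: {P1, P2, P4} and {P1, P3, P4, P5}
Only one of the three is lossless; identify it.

Decomposition 1: common = {P1, P2, P3}, closure = {P1, P2, P3, P4, P5} → lossless.
Decomposition 2: common = {P1, P4}, closure = {P1, P4} → lossy.
Decomposition 3: common = {P1, P4}, closure = {P1, P4} → lossy.

Decomposition 1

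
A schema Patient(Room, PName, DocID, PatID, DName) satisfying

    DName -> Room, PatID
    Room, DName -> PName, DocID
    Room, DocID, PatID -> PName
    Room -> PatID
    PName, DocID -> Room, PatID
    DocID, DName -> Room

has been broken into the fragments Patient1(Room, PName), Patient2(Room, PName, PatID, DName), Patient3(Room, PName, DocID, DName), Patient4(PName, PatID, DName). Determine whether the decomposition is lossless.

Yes

Chase test. Columns are Room, PName, DocID, PatID, DName; row i has aⱼ where attribute j ∈ Patienti, else bᵢⱼ.
Initial tableau (one row per fragment):
  row 1: a1 a2 b13 b14 b15
  row 2: a1 a2 b23 a4 a5
  row 3: a1 a2 a3 b34 a5
  row 4: b41 a2 b43 a4 a5
Rows 2 and 3 agree on DName; apply DName→Room, PatID and equate their Room, PatID entries.
Rows 2 and 4 agree on DName; apply DName→Room, PatID and equate their Room, PatID entries.
Rows 2 and 3 agree on Room, DName; apply Room, DName→PName, DocID and equate their PName, DocID entries.
Rows 2 and 4 agree on Room, DName; apply Room, DName→PName, DocID and equate their PName, DocID entries.
Rows 1 and 2 agree on Room; apply Room→PatID and equate their PatID entries.
Row 2 is now all distinguished symbols — the join is lossless.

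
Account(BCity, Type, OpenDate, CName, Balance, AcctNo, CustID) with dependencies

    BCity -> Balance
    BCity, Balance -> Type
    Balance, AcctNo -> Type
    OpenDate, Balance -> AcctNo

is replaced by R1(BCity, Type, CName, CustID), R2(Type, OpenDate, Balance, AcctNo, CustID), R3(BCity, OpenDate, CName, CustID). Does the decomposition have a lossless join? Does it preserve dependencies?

Lossless test (chase): Rows 1 and 3 agree on BCity; apply BCity→Balance and equate their Balance entries. Rows 1 and 3 agree on BCity, Balance; apply BCity, Balance→Type and equate their Type entries. No row becomes fully distinguished — the join is lossy.
Dependency preservation: the restricted closure of {BCity} across the fragments never reaches {Balance}, so BCity → Balance cannot be enforced without a join — not preserved.

lossy and not dependency-preserving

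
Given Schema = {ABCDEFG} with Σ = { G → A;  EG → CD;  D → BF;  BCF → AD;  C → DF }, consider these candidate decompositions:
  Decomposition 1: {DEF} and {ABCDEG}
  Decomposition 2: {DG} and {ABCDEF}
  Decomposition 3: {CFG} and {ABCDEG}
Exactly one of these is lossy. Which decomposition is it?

Decomposition 1: common = {DE}, closure = {BDEF} → lossless.
Decomposition 2: common = {D}, closure = {BDF} → lossy.
Decomposition 3: common = {CG}, closure = {ABCDFG} → lossless.

Decomposition 2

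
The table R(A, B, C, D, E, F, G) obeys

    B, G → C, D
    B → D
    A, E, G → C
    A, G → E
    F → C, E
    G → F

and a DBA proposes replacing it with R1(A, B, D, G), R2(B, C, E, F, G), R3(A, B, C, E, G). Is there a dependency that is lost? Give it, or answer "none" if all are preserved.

none

B, G → C, D: restricted closure across fragments reaches C, D.
B → D lies within R1.
A, E, G → C lies within R3.
A, G → E lies within R3.
F → C, E lies within R2.
G → F lies within R2.
Every dependency is enforceable on the fragments, so the decomposition is dependency-preserving.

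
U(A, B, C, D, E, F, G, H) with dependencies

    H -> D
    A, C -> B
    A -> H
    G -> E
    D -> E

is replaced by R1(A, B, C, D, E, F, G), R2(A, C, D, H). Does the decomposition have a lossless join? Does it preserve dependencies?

lossless and dependency-preserving

Lossless test: (A, C, D)⁺ = {A, B, C, D, E, H}, which contains all of one fragment — lossless.
Dependency preservation: every FD's attributes lie within a single fragment, so each can be enforced locally — preserved.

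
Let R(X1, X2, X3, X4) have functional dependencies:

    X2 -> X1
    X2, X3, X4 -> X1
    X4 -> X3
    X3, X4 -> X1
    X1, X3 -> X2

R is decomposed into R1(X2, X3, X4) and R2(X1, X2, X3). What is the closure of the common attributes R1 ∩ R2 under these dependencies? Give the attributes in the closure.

R1 ∩ R2 = {X2, X3}.
X2 → X1 applies, adding X1
Closure: {X1, X2, X3}.

X1, X2, X3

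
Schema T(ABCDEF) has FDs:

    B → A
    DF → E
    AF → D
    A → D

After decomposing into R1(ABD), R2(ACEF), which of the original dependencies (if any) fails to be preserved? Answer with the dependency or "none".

Check DF → E: no single fragment contains all of {DEF}, and the restricted closure of {DF} across the fragments never reaches {E}.
B → A is preserved.
AF → D is preserved.
A → D is preserved.

DF → E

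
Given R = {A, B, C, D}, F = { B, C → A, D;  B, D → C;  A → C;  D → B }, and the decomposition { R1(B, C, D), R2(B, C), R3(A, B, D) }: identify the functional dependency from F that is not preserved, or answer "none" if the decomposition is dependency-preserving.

Check A → C: no single fragment contains all of {A, C}, and the restricted closure of {A} across the fragments never reaches {C}.
B, C → A, D is preserved.
B, D → C is preserved.
D → B is preserved.

A → C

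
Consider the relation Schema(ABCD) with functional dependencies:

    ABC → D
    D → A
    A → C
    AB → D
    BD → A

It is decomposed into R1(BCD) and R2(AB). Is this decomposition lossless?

No

Common attributes: R1 ∩ R2 = {B}.
No dependency enlarges {B}, so (B)⁺ = {B}.
The closure contains neither all of R1 = {BCD} nor all of R2 = {AB}, so the common attributes are not a superkey of either fragment. The join is lossy.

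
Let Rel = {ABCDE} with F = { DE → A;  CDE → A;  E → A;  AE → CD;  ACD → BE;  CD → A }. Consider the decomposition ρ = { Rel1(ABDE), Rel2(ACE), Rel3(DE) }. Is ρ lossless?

Yes

Chase test. Columns are ABCDE; row i has aⱼ where attribute j ∈ Reli, else bᵢⱼ.
Initial tableau (one row per fragment):
  row 1: a1 a2 b13 a4 a5
  row 2: a1 b22 a3 b24 a5
  row 3: b31 b32 b33 a4 a5
Rows 1 and 3 agree on DE; apply DE→A and equate their A entries.
Rows 1 and 2 agree on AE; apply AE→CD and equate their CD entries.
Rows 1 and 3 agree on AE; apply AE→CD and equate their CD entries.
Rows 1 and 2 agree on ACD; apply ACD→BE and equate their BE entries.
Rows 1 and 3 agree on ACD; apply ACD→BE and equate their BE entries.
Row 1 is now all distinguished symbols — the join is lossless.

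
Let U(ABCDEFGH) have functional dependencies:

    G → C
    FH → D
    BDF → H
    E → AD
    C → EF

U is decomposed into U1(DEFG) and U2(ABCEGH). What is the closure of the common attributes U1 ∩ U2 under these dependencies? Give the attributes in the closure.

U1 ∩ U2 = {EG}.
G → C applies, adding C
E → AD applies, adding AD
C → EF applies, adding F
Closure: {ACDEFG}.

ACDEFG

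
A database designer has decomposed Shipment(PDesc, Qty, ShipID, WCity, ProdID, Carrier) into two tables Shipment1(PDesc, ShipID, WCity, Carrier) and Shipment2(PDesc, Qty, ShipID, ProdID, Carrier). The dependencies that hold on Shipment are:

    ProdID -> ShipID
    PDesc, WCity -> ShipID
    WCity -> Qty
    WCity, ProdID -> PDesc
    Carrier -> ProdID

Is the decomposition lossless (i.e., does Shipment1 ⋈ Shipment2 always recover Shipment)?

No

Common attributes: Shipment1 ∩ Shipment2 = {PDesc, ShipID, Carrier}.
Closure of {PDesc, ShipID, Carrier}: Carrier → ProdID applies, adding ProdID. So (PDesc, ShipID, Carrier)⁺ = {PDesc, ShipID, ProdID, Carrier}.
The closure contains neither all of Shipment1 = {PDesc, ShipID, WCity, Carrier} nor all of Shipment2 = {PDesc, Qty, ShipID, ProdID, Carrier}, so the common attributes are not a superkey of either fragment. The join is lossy.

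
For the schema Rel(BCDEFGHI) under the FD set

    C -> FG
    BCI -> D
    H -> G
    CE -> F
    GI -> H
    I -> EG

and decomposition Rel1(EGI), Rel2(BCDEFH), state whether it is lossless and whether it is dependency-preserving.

Lossless test: (E)⁺ = {E}, which is a superkey of neither fragment — lossy.
Dependency preservation: the restricted closure of {C} across the fragments never reaches {FG}, so C → FG cannot be enforced without a join — not preserved.

lossy and not dependency-preserving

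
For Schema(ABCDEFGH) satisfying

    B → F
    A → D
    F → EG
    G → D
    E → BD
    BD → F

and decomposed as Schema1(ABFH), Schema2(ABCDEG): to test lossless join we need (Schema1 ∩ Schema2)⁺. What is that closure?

Schema1 ∩ Schema2 = {AB}.
B → F applies, adding F
A → D applies, adding D
F → EG applies, adding EG
Closure: {ABDEFG}.

ABDEFG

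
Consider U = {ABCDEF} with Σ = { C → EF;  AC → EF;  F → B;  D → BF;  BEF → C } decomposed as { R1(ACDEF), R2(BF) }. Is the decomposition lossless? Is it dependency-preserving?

Lossless test: (F)⁺ = {BF}, which contains all of one fragment — lossless.
Dependency preservation: D → BF; BEF → C are not contained in any single fragment, but the restricted closure of each left-hand side across the fragments still reaches the right-hand side; the remaining FDs each lie inside some fragment. All dependencies are preserved.

lossless and dependency-preserving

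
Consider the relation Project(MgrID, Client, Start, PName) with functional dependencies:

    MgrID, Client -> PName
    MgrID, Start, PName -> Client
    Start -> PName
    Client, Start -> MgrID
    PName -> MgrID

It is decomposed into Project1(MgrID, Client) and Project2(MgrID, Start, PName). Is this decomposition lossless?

Common attributes: Project1 ∩ Project2 = {MgrID}.
No dependency enlarges {MgrID}, so (MgrID)⁺ = {MgrID}.
The closure contains neither all of Project1 = {MgrID, Client} nor all of Project2 = {MgrID, Start, PName}, so the common attributes are not a superkey of either fragment. The join is lossy.

No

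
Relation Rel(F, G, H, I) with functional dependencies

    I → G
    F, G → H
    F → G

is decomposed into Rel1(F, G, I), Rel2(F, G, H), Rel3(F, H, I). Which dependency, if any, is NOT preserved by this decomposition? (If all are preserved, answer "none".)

none

I → G lies within Rel1.
F, G → H lies within Rel2.
F → G lies within Rel1.
Every dependency is enforceable on the fragments, so the decomposition is dependency-preserving.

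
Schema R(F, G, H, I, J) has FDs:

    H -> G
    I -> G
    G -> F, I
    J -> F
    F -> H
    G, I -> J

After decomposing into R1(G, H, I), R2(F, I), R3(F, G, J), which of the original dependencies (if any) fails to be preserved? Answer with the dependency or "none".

none

H → G lies within R1.
I → G lies within R1.
G → F, I: restricted closure across fragments reaches F, I.
J → F lies within R3.
F → H: restricted closure across fragments reaches H.
G, I → J: restricted closure across fragments reaches J.
Every dependency is enforceable on the fragments, so the decomposition is dependency-preserving.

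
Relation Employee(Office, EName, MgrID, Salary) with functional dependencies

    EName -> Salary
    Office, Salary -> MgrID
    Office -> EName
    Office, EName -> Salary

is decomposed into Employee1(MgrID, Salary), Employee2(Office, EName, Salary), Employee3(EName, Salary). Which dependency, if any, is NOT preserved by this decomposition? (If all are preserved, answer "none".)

Check Office, Salary → MgrID: no single fragment contains all of {Office, MgrID, Salary}, and the restricted closure of {Office, Salary} across the fragments never reaches {MgrID}.
EName → Salary is preserved.
Office → EName is preserved.
Office, EName → Salary is preserved.

Office, Salary -> MgrID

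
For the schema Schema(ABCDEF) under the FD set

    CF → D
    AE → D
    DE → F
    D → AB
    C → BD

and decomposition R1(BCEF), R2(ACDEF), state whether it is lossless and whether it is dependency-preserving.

Lossless test: (CEF)⁺ = {ABCDEF}, which contains all of one fragment — lossless.
Dependency preservation: the restricted closure of {D} across the fragments never reaches {AB}, so D → AB cannot be enforced without a join — not preserved.

lossless but not dependency-preserving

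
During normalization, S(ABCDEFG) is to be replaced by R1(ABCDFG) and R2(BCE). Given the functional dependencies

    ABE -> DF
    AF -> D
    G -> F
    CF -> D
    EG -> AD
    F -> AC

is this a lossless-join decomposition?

No

Common attributes: R1 ∩ R2 = {BC}.
No dependency enlarges {BC}, so (BC)⁺ = {BC}.
The closure contains neither all of R1 = {ABCDFG} nor all of R2 = {BCE}, so the common attributes are not a superkey of either fragment. The join is lossy.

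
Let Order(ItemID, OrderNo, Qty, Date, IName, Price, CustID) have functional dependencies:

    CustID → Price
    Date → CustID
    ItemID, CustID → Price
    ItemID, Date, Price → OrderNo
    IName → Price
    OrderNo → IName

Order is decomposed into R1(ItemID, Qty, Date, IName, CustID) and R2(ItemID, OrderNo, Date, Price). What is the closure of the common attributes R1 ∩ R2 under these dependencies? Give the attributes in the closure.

R1 ∩ R2 = {ItemID, Date}.
Date → CustID applies, adding CustID
ItemID, CustID → Price applies, adding Price
ItemID, Date, Price → OrderNo applies, adding OrderNo
OrderNo → IName applies, adding IName
Closure: {ItemID, OrderNo, Date, IName, Price, CustID}.

ItemID, OrderNo, Date, IName, Price, CustID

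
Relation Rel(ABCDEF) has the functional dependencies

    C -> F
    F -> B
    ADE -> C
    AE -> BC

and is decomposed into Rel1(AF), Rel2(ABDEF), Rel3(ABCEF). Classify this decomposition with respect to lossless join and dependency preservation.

Lossless test (chase): Rows 1 and 2 agree on F; apply F→B and equate their B entries. Rows 2 and 3 agree on AE; apply AE→BC and equate their BC entries. Row 2 is now all distinguished symbols — the join is lossless.
Dependency preservation: ADE → C is not contained in any single fragment, but the restricted closure of its left-hand side across the fragments still reaches the right-hand side; the remaining FDs each lie inside some fragment. All dependencies are preserved.

lossless and dependency-preserving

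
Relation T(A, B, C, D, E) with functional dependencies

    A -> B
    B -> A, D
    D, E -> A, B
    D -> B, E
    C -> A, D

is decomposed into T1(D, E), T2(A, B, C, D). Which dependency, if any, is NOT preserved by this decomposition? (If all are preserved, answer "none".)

A → B lies within T2.
B → A, D lies within T2.
D, E → A, B: restricted closure across fragments reaches A, B.
D → B, E: restricted closure across fragments reaches B, E.
C → A, D lies within T2.
Every dependency is enforceable on the fragments, so the decomposition is dependency-preserving.

none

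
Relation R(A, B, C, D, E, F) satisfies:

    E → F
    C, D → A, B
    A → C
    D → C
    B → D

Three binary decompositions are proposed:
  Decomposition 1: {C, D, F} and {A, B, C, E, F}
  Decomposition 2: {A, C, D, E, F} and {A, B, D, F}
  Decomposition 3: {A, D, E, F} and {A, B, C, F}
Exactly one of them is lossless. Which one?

Decomposition 1: common = {C, F}, closure = {C, F} → lossy.
Decomposition 2: common = {A, D, F}, closure = {A, B, C, D, F} → lossless.
Decomposition 3: common = {A, F}, closure = {A, C, F} → lossy.

Decomposition 2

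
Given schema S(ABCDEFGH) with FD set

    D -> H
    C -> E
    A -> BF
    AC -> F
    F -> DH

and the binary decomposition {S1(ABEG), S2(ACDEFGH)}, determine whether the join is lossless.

Yes

Common attributes: S1 ∩ S2 = {AEG}.
Closure of {AEG}: A → BF applies, adding BF; F → DH applies, adding DH. So (AEG)⁺ = {ABDEFGH}.
This closure contains every attribute of S1, so S1 ∩ S2 → S1. The join is lossless.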